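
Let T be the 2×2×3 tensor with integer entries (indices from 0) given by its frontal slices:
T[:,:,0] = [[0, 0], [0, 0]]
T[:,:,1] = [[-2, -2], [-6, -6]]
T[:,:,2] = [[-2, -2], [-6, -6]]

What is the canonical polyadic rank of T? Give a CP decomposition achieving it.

Lower bound: T ≠ 0 (e.g. T[0,0,1] = -2), so rank(T) ≥ 1.
Upper bound: the mode-1 fibre T[:,0,1] = [-2, -6] gives a = [1, 3] (primitive direction); the mode-2 fibre T[0,:,1] = [-2, -2] gives b = [1, 1]; then c[k] = T[0,0,k] / (a[0]·b[0]) = [0, -2, -2] / 1 = [0, -2, -2].
Expanding [1, 3] ⊗ [1, 1] ⊗ [0, -2, -2] reproduces all 12 entries of T, so T = [1, 3] ⊗ [1, 1] ⊗ [0, -2, -2] and rank(T) ≤ 1.
These bounds meet, so rank(T) = 1.

rank(T) = 1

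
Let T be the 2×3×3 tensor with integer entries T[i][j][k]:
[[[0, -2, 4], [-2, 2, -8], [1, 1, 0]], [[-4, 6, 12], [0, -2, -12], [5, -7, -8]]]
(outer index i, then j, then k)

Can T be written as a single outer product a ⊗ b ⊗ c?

No

The mode-2 unfolding of T (rows indexed by j, columns by (i,k) = (0,0), (0,1), (0,2), (1,0), (1,1), (1,2)) is [[0, -2, 4, -4, 6, 12], [-2, 2, -8, 0, -2, -12], [1, 1, 0, 5, -7, -8]].
There the 3×3 minor on rows j ∈ {0, 1, 2}, columns (i,k) ∈ {(0,0), (0,1), (1,0)} is det [[0, -2, -4], [-2, 2, 0], [1, 1, 5]] = -4 ≠ 0, so this unfolding has rank ≥ 3; CP rank is at least every unfolding rank, so rank(T) ≥ 3.
In particular rank(T) ≥ 3 > 1, so T is not rank-1.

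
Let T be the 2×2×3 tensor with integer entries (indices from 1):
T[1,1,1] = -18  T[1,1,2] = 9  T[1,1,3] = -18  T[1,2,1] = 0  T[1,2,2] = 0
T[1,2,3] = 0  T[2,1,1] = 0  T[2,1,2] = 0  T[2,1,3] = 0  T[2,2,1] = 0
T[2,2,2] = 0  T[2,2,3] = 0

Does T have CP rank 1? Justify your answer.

The mode-1 fibre T[:,1,1] = [-18, 0] gives a = [1, 0] (primitive direction); the mode-2 fibre T[1,:,1] = [-18, 0] gives b = [1, 0]; then c[k] = T[1,1,k] / (a[1]·b[1]) = [-18, 9, -18] / 1 = [-18, 9, -18].
Expanding [1, 0] ⊗ [1, 0] ⊗ [-18, 9, -18] reproduces all 12 entries of T, so T = [1, 0] ⊗ [1, 0] ⊗ [-18, 9, -18] and rank(T) ≤ 1.
Equivalently every frontal slice T[:,:,k] is c[k] times the rank-1 matrix [1, 0] ⊗ [1, 0]. So T has rank 1 (it is nonzero).

Yes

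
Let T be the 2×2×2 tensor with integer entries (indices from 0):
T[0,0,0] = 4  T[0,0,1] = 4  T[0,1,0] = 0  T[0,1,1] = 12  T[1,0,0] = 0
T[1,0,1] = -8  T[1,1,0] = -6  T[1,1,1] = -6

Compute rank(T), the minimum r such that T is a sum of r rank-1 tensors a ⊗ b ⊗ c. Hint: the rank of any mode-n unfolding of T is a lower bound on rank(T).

Lower bound: the mode-1 unfolding of T (rows indexed by i, columns by (j,k) = (0,0), (0,1), (1,0), (1,1)) is [[4, 4, 0, 12], [0, -8, -6, -6]].
There the 2×2 minor on rows i ∈ {0, 1}, columns (j,k) ∈ {(0,0), (0,1)} is det [[4, 4], [0, -8]] = -32 ≠ 0, so this unfolding has rank ≥ 2; CP rank is at least every unfolding rank, so rank(T) ≥ 2. (Flattening ranks never certify an upper bound on CP rank; for that we must actually write T with 2 rank-1 terms.)
Upper bound — finding two terms. Write S_k = T[:,:,k] for the frontal slices: S₀ = [[4, 0], [0, -6]], S₁ = [[4, 12], [-8, -6]].
If T = a₁ ⊗ b₁ ⊗ c₁ + a₂ ⊗ b₂ ⊗ c₂ then each S_k = c₁[k]·a₁b₁ᵀ + c₂[k]·a₂b₂ᵀ. S₀ and S₁ are linearly independent, so a₁b₁ᵀ and a₂b₂ᵀ must span the same plane of matrices: they are the rank-1 matrices of the form x·S₀ + y·S₁.
det(x·S₀ + y·S₁) is −24·x² − 48·xy + 72·y² = (-24)·(x + 3·y)(x − y), vanishing at (x:y) = (3:-1) and (1:1).
M₁ = 3·S₀ − S₁ = [[8, -12], [8, -12]] = 4·[1, 1][2, -3]ᵀ and M₂ = S₀ + S₁ = [[8, 12], [-8, -12]] = 4·[1, -1][2, 3]ᵀ, so take a₁ = [1, 1], b₁ = [2, -3], a₂ = [1, -1], b₂ = [2, 3].
Each slice is an integer combination of E₁ = a₁b₁ᵀ and E₂ = a₂b₂ᵀ: S₀ = E₁ + E₂, S₁ = −E₁ + 3·E₂; reading off coefficients, c₁ = [1, -1] and c₂ = [1, 3].
Hence T = [1, 1] ⊗ [2, -3] ⊗ [1, -1] + [1, -1] ⊗ [2, 3] ⊗ [1, 3], so rank(T) ≤ 2.
These bounds meet, so rank(T) = 2.

2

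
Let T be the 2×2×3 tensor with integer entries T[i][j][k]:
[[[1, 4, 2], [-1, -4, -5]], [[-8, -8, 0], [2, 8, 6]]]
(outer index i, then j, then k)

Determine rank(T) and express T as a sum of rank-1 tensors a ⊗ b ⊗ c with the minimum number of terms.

Lower bound: the mode-3 unfolding of T (rows indexed by k, columns by (i,j) = (0,0), (0,1), (1,0), (1,1)) is [[1, -1, -8, 2], [4, -4, -8, 8], [2, -5, 0, 6]].
There the 3×3 minor on rows k ∈ {0, 1, 2}, columns (i,j) ∈ {(0,0), (0,1), (1,0)} is det [[1, -1, -8], [4, -4, -8], [2, -5, 0]] = 72 ≠ 0, so this unfolding has rank ≥ 3; CP rank is at least every unfolding rank, so rank(T) ≥ 3. (This is only a lower bound: in general the CP rank may exceed every unfolding rank, so we still need to exhibit 3 rank-1 terms summing to T.)
Upper bound: T is a sum of 3 rank-1 terms, T = (1, -2) ⊗ (1, -1) ⊗ (2, 4, 2) + (1, 0) ⊗ (1, 2) ⊗ (1, 0, -2) + (1, 2) ⊗ (2, 1) ⊗ (-1, 0, 1) (one valid choice — decompositions are not unique — normalised so each a, b is primitive with positive first nonzero entry; check it by expanding all entries), so rank(T) ≤ 3.
These bounds meet, so rank(T) = 3.

rank(T) = 3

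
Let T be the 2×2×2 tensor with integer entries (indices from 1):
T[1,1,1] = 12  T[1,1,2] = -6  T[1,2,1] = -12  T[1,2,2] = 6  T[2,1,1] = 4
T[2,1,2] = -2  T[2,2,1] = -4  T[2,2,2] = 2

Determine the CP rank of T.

1

Lower bound: T ≠ 0 (e.g. T[1,1,1] = 12), so rank(T) ≥ 1.
Upper bound: if T = a ⊗ b ⊗ c then every fibre of T is a multiple of the corresponding factor, so read the factors off the fibres through the nonzero entry T[1,1,1] = 12.
The mode-1 fibre T[:,1,1] = [12, 4] gives a = [3, 1] (primitive direction); the mode-2 fibre T[1,:,1] = [12, -12] gives b = [1, -1]; then c[k] = T[1,1,k] / (a[1]·b[1]) = [12, -6] / 3 = [4, -2].
Expanding [3, 1] ⊗ [1, -1] ⊗ [4, -2] reproduces all 8 entries of T, so T = [3, 1] ⊗ [1, -1] ⊗ [4, -2] and rank(T) ≤ 1.
These bounds meet, so rank(T) = 1.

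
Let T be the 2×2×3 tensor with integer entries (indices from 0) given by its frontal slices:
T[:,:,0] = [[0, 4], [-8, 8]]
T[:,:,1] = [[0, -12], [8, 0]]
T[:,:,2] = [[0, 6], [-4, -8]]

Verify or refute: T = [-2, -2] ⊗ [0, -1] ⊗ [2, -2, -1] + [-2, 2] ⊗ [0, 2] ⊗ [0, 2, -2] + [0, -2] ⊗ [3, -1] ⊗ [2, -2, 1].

Reconstruct entry (1,0,0) from the claimed factors: Σₗ aₗ[1]bₗ[0]cₗ[0] = (-2)·(0)·(2) + (2)·(0)·(0) + (-2)·(3)·(2) = -12, but T[1,0,0] = -8. The claim is false.

No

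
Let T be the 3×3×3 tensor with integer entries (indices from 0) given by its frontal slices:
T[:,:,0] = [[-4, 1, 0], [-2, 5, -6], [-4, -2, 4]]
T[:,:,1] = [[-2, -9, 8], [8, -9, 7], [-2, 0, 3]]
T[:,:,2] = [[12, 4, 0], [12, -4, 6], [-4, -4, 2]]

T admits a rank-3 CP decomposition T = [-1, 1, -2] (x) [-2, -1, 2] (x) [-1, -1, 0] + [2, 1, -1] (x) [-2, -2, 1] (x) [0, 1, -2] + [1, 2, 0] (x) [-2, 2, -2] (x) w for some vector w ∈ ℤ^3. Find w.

Subtract the known terms from T to get the rank-1 residual R = [1, 2, 0] (x) [-2, 2, -2] (x) w, so R[i,j,k] = a[i]·b[j]·w[k]. Pick indices with nonzero a[0]·b[0] = (1)·(-2) = -2. Only the fibre through (0,0,·) is needed: R[0,0,:] = T[0,0,:] − Σₗ aₗ[0]bₗ[0]cₗ = [-4, -2, 12] − (-1)·(-2)·[-1, -1, 0] − (2)·(-2)·[0, 1, -2] = [-2, 4, 4]. Then w[k] = R[0,0,k] / -2 for each k, giving w = [-2, 4, 4] / -2 = [1, -2, -2].

w = [1, -2, -2]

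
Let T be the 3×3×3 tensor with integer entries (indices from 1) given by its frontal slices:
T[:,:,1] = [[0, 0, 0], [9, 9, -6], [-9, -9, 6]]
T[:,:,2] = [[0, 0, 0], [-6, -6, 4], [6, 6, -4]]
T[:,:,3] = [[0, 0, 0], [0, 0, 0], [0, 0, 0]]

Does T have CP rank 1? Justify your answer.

Yes

If T = a ⊗ b ⊗ c then every fibre of T is a multiple of the corresponding factor, so read the factors off the fibres through the nonzero entry T[2,1,1] = 9.
The mode-1 fibre T[:,1,1] = [0, 9, -9] gives a = [0, 1, -1] (primitive direction); the mode-2 fibre T[2,:,1] = [9, 9, -6] gives b = [3, 3, -2]; then c[k] = T[2,1,k] / (a[2]·b[1]) = [9, -6, 0] / 3 = [3, -2, 0].
Expanding [0, 1, -1] ⊗ [3, 3, -2] ⊗ [3, -2, 0] reproduces all 27 entries of T, so T = [0, 1, -1] ⊗ [3, 3, -2] ⊗ [3, -2, 0] and rank(T) ≤ 1.
Equivalently every frontal slice T[:,:,k] is c[k] times the rank-1 matrix [0, 1, -1] ⊗ [3, 3, -2]. So T has rank 1 (it is nonzero).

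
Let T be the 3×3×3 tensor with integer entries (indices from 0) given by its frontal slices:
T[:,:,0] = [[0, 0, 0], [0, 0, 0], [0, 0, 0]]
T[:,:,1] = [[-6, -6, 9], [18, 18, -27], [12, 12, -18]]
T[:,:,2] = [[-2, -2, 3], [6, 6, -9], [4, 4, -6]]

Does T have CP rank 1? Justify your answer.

Yes

If T = a (x) b (x) c then every fibre of T is a multiple of the corresponding factor, so read the factors off the fibres through the nonzero entry T[0,0,1] = -6.
The mode-1 fibre T[:,0,1] = [-6, 18, 12] gives a = [1, -3, -2] (primitive direction); the mode-2 fibre T[0,:,1] = [-6, -6, 9] gives b = [2, 2, -3]; then c[k] = T[0,0,k] / (a[0]·b[0]) = [0, -6, -2] / 2 = [0, -3, -1].
Expanding [1, -3, -2] (x) [2, 2, -3] (x) [0, -3, -1] reproduces all 27 entries of T, so T = [1, -3, -2] (x) [2, 2, -3] (x) [0, -3, -1] and rank(T) ≤ 1.
Equivalently every frontal slice T[:,:,k] is c[k] times the rank-1 matrix [1, -3, -2] (x) [2, 2, -3]. So T has rank 1 (it is nonzero).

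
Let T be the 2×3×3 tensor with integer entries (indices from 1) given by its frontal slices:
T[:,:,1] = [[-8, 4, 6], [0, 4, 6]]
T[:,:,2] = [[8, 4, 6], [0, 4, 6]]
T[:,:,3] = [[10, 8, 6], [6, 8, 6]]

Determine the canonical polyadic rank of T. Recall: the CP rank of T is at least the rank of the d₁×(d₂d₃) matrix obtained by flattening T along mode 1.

3

Lower bound: the mode-2 unfolding of T (rows indexed by j, columns by (i,k) = (1,1), (1,2), (1,3), (2,1), (2,2), (2,3)) is [[-8, 8, 10, 0, 0, 6], [4, 4, 8, 4, 4, 8], [6, 6, 6, 6, 6, 6]].
There the 3×3 minor on rows j ∈ {1, 2, 3}, columns (i,k) ∈ {(1,1), (1,2), (1,3)} is det [[-8, 8, 10], [4, 4, 8], [6, 6, 6]] = 384 ≠ 0, so this unfolding has rank ≥ 3; CP rank is at least every unfolding rank, so rank(T) ≥ 3. (Flattening ranks never certify an upper bound on CP rank; for that we must actually write T with 3 rank-1 terms.)
Upper bound: T is a sum of 3 rank-1 terms, T = [1, 0] ⊗ [1, 0, 0] ⊗ [-8, 8, 4] + [1, 1] ⊗ [1, 0, -1] ⊗ [-2, -2, 2] + [1, 1] ⊗ [1, 2, 2] ⊗ [2, 2, 4] (written with every a and b primitive with positive leading entry and the scale carried by c; CP decompositions are not unique, and this one is verified by expanding entrywise), so rank(T) ≤ 3.
These bounds meet, so rank(T) = 3.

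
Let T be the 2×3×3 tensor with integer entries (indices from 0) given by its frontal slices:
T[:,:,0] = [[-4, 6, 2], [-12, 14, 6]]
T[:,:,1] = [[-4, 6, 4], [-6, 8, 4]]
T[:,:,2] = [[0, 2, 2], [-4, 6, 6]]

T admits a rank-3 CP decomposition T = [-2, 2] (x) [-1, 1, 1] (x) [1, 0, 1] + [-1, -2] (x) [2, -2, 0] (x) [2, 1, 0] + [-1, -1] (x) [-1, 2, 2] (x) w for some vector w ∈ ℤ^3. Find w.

w = [-2, -2, -2]

Subtract the known terms from T to get the rank-1 residual R = [-1, -1] (x) [-1, 2, 2] (x) w, so R[i,j,k] = a[i]·b[j]·w[k]. Pick indices with nonzero a[0]·b[0] = (-1)·(-1) = 1. Only the fibre through (0,0,·) is needed: R[0,0,:] = T[0,0,:] − Σₗ aₗ[0]bₗ[0]cₗ = [-4, -4, 0] − (-2)·(-1)·[1, 0, 1] − (-1)·(2)·[2, 1, 0] = [-2, -2, -2]. Then w[k] = R[0,0,k] / 1 for each k, giving w = [-2, -2, -2] / 1 = [-2, -2, -2].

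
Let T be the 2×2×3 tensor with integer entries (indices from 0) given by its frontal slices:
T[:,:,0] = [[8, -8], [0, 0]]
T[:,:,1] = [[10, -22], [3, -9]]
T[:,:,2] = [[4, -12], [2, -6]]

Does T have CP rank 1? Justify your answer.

The mode-2 unfolding of T (rows indexed by j, columns by (i,k) = (0,0), (0,1), (0,2), (1,0), (1,1), (1,2)) is [[8, 10, 4, 0, 3, 2], [-8, -22, -12, 0, -9, -6]].
There the 2×2 minor on rows j ∈ {0, 1}, columns (i,k) ∈ {(0,0), (0,1)} is det [[8, 10], [-8, -22]] = -96 ≠ 0, so this unfolding has rank ≥ 2; CP rank is at least every unfolding rank, so rank(T) ≥ 2.
In particular rank(T) ≥ 2 > 1, so T is not rank-1.

No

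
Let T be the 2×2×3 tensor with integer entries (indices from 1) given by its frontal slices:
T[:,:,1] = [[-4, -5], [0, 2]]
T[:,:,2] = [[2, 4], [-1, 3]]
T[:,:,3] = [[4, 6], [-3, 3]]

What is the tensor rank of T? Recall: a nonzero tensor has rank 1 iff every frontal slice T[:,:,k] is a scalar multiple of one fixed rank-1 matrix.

3

Lower bound: the mode-3 unfolding of T (rows indexed by k, columns by (i,j) = (1,1), (1,2), (2,1), (2,2)) is [[-4, -5, 0, 2], [2, 4, -1, 3], [4, 6, -3, 3]].
There the 3×3 minor on rows k ∈ {1, 2, 3}, columns (i,j) ∈ {(1,1), (1,2), (2,1)} is det [[-4, -5, 0], [2, 4, -1], [4, 6, -3]] = 14 ≠ 0, so this unfolding has rank ≥ 3; CP rank is at least every unfolding rank, so rank(T) ≥ 3. (Unfolding ranks only ever bound the CP rank from below — rank(T) can be strictly larger than all of them — so the matching upper bound has to come from an explicit 3-term decomposition.)
Upper bound: T is a sum of 3 rank-1 terms, T = (0, 1) ⊗ (1, -1) ⊗ (-2, 0, -1) + (1, 2) ⊗ (0, 1) ⊗ (-1, 2, 2) + (2, -1) ⊗ (1, 1) ⊗ (-2, 1, 2) (one valid choice — decompositions are not unique — normalised so each a, b is primitive with positive first nonzero entry; check it by expanding all entries), so rank(T) ≤ 3.
These bounds meet, so rank(T) = 3.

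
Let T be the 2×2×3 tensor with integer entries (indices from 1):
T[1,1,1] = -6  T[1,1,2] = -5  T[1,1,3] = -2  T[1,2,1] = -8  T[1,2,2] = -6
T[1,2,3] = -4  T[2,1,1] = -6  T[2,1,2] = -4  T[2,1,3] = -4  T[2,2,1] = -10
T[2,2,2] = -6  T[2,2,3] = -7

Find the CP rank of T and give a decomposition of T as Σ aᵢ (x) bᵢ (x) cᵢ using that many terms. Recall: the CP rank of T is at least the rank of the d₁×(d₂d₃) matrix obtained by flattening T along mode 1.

Lower bound: in the mode-3 unfolding of T (rows indexed by k, columns by (i,j)) the 3×3 minor on rows k ∈ {1, 2, 3}, columns (i,j) ∈ {(1,1), (1,2), (2,2)} is det [[-6, -8, -10], [-5, -6, -6], [-2, -4, -7]] = -4 ≠ 0, so that unfolding has rank ≥ 3 and hence rank(T) ≥ 3 (CP rank is at least every unfolding rank, though it can be larger).
Upper bound: T is a sum of 3 rank-1 terms, T = [0, 1] (x) [0, 1] (x) [0, 0, 1] + [1, 2] (x) [1, 2] (x) [-2, -1, -2] + [2, 1] (x) [1, 1] (x) [-2, -2, 0] (written with every a and b primitive with positive leading entry and the scale carried by c; CP decompositions are not unique, and this one is verified by expanding entrywise), so rank(T) ≤ 3.
These bounds meet, so rank(T) = 3.

rank(T) = 3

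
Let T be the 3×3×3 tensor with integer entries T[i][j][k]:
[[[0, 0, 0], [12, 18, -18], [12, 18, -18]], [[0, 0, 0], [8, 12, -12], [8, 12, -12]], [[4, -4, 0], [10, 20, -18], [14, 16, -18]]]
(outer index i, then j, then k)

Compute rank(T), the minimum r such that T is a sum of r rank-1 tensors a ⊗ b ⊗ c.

2

Lower bound: the mode-3 unfolding of T (rows indexed by k, columns by (i,j) = (0,0), (0,1), (0,2), (1,0), (1,1), (1,2), (2,0), (2,1), (2,2)) is [[0, 12, 12, 0, 8, 8, 4, 10, 14], [0, 18, 18, 0, 12, 12, -4, 20, 16], [0, -18, -18, 0, -12, -12, 0, -18, -18]].
There the 2×2 minor on rows k ∈ {0, 1}, columns (i,j) ∈ {(0,1), (2,0)} is det [[12, 4], [18, -4]] = -120 ≠ 0, so this unfolding has rank ≥ 2; CP rank is at least every unfolding rank, so rank(T) ≥ 2. (Unfolding ranks only ever bound the CP rank from below — rank(T) can be strictly larger than all of them — so the matching upper bound has to come from an explicit 2-term decomposition.)
Upper bound — finding two terms. Write S_k = T[:,:,k] for the frontal slices: S₀ = [[0, 12, 12], [0, 8, 8], [4, 10, 14]], S₁ = [[0, 18, 18], [0, 12, 12], [-4, 20, 16]], S₂ = [[0, -18, -18], [0, -12, -12], [0, -18, -18]].
If T = a₁ ⊗ b₁ ⊗ c₁ + a₂ ⊗ b₂ ⊗ c₂ then each S_k = c₁[k]·a₁b₁ᵀ + c₂[k]·a₂b₂ᵀ. S₀ and S₁ are linearly independent, so a₁b₁ᵀ and a₂b₂ᵀ must span the same plane of matrices: they are the rank-1 matrices of the form x·S₀ + y·S₁.
The 2×2 minor of x·S₀ + y·S₁ on rows {0,2}, columns {0,1} is −48·x² − 24·xy + 72·y² = (-24)·(2·x + 3·y)(x − y), vanishing at (x:y) = (3:-2) and (1:1).
M₁ = 3·S₀ − 2·S₁ = [[0, 0, 0], [0, 0, 0], [20, -10, 10]] = 10·[0, 0, 1][2, -1, 1]ᵀ and M₂ = S₀ + S₁ = [[0, 30, 30], [0, 20, 20], [0, 30, 30]] = 10·[3, 2, 3][0, 1, 1]ᵀ, so take a₁ = [0, 0, 1], b₁ = [2, -1, 1], a₂ = [3, 2, 3], b₂ = [0, 1, 1].
Each slice is an integer combination of E₁ = a₁b₁ᵀ and E₂ = a₂b₂ᵀ: S₀ = 2·E₁ + 4·E₂, S₁ = −2·E₁ + 6·E₂, S₂ = −6·E₂; reading off coefficients, c₁ = [2, -2, 0] and c₂ = [4, 6, -6].
Hence T = [0, 0, 1] ⊗ [2, -1, 1] ⊗ [2, -2, 0] + [3, 2, 3] ⊗ [0, 1, 1] ⊗ [4, 6, -6], so rank(T) ≤ 2.
These bounds meet, so rank(T) = 2.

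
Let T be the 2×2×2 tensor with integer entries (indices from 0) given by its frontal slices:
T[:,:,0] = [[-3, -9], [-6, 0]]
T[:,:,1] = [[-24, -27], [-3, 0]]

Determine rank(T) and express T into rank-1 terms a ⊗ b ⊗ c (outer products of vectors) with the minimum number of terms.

rank(T) = 2

Lower bound: the mode-2 unfolding of T (rows indexed by j, columns by (i,k) = (0,0), (0,1), (1,0), (1,1)) is [[-3, -24, -6, -3], [-9, -27, 0, 0]].
There the 2×2 minor on rows j ∈ {0, 1}, columns (i,k) ∈ {(0,0), (0,1)} is det [[-3, -24], [-9, -27]] = -135 ≠ 0, so this unfolding has rank ≥ 2; CP rank is at least every unfolding rank, so rank(T) ≥ 2. (This is only a lower bound: in general the CP rank may exceed every unfolding rank, so we still need to exhibit 2 rank-1 terms summing to T.)
Upper bound — finding two terms. Write S_k = T[:,:,k] for the frontal slices: S₀ = [[-3, -9], [-6, 0]], S₁ = [[-24, -27], [-3, 0]].
If T = a₁ ⊗ b₁ ⊗ c₁ + a₂ ⊗ b₂ ⊗ c₂ then each S_k = c₁[k]·a₁b₁ᵀ + c₂[k]·a₂b₂ᵀ. S₀ and S₁ are linearly independent, so a₁b₁ᵀ and a₂b₂ᵀ must span the same plane of matrices: they are the rank-1 matrices of the form x·S₀ + y·S₁.
det(x·S₀ + y·S₁) is −54·x² − 189·xy − 81·y² = (-27)·(x + 3·y)(2·x + y), vanishing at (x:y) = (3:-1) and (1:-2).
M₁ = 3·S₀ − S₁ = [[15, 0], [-15, 0]] = 15·(1, -1)(1, 0)ᵀ and M₂ = S₀ − 2·S₁ = [[45, 45], [0, 0]] = 45·(1, 0)(1, 1)ᵀ, so take a₁ = (1, -1), b₁ = (1, 0), a₂ = (1, 0), b₂ = (1, 1).
Each slice is an integer combination of E₁ = a₁b₁ᵀ and E₂ = a₂b₂ᵀ: S₀ = 6·E₁ − 9·E₂, S₁ = 3·E₁ − 27·E₂; reading off coefficients, c₁ = (6, 3) and c₂ = (-9, -27).
Hence T = (1, -1) ⊗ (1, 0) ⊗ (6, 3) + (1, 0) ⊗ (1, 1) ⊗ (-9, -27), so rank(T) ≤ 2.
These bounds meet, so rank(T) = 2.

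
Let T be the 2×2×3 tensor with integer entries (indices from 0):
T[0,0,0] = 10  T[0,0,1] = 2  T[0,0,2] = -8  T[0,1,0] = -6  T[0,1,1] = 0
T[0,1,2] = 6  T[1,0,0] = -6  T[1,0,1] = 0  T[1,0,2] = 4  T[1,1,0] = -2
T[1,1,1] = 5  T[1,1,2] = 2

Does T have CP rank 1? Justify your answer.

No

The mode-3 unfolding of T (rows indexed by k, columns by (i,j) = (0,0), (0,1), (1,0), (1,1)) is [[10, -6, -6, -2], [2, 0, 0, 5], [-8, 6, 4, 2]].
There the 3×3 minor on rows k ∈ {0, 1, 2}, columns (i,j) ∈ {(0,0), (0,1), (1,0)} is det [[10, -6, -6], [2, 0, 0], [-8, 6, 4]] = -24 ≠ 0, so this unfolding has rank ≥ 3; CP rank is at least every unfolding rank, so rank(T) ≥ 3.
In particular rank(T) ≥ 3 > 1, so T is not rank-1.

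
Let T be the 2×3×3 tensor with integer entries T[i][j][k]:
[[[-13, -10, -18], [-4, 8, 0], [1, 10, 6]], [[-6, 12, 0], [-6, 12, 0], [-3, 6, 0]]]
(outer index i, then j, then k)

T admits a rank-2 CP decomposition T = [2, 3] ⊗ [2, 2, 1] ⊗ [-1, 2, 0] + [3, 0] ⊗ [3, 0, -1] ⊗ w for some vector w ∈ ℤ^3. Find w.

Subtract the known terms from T to get the rank-1 residual R = [3, 0] ⊗ [3, 0, -1] ⊗ w, so R[i,j,k] = a[i]·b[j]·w[k]. Pick indices with nonzero a[0]·b[0] = (3)·(3) = 9. Only the fibre through (0,0,·) is needed: R[0,0,:] = T[0,0,:] − Σₗ aₗ[0]bₗ[0]cₗ = [-13, -10, -18] − (2)·(2)·[-1, 2, 0] = [-9, -18, -18]. Then w[k] = R[0,0,k] / 9 for each k, giving w = [-9, -18, -18] / 9 = [-1, -2, -2].

w = [-1, -2, -2]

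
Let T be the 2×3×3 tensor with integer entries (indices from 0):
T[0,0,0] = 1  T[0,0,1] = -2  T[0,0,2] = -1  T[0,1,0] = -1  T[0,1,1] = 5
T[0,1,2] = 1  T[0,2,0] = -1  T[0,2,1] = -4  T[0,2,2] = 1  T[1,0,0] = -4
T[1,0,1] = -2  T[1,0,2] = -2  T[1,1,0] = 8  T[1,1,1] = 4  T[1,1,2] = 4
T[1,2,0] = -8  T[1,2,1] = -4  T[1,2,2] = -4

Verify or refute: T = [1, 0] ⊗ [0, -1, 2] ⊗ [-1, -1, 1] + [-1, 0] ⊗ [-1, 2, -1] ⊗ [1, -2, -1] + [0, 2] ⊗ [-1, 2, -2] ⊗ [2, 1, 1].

Yes

Reconstruct entrywise from the claimed factors. For example, T[0,0,2] = -1 and Σₗ aₗ[0]bₗ[0]cₗ[2] = (1)·(0)·(1) + (-1)·(-1)·(-1) + (0)·(-1)·(1) = -1; checking all 18 entries, every one matches. The claim holds.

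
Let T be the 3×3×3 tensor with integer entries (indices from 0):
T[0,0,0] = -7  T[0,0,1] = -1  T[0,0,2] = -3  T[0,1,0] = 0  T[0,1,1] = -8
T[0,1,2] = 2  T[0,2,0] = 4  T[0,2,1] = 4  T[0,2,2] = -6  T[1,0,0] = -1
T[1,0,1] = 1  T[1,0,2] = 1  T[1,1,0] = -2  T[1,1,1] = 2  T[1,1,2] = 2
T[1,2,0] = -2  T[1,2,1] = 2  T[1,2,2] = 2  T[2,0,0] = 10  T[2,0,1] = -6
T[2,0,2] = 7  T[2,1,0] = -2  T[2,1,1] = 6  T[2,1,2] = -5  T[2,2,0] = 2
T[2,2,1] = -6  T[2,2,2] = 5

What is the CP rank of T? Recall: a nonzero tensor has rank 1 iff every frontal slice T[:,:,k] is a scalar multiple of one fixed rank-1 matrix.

Lower bound: the mode-2 unfolding of T (rows indexed by j, columns by (i,k) = (0,0), (0,1), (0,2), (1,0), (1,1), (1,2), (2,0), (2,1), (2,2)) is [[-7, -1, -3, -1, 1, 1, 10, -6, 7], [0, -8, 2, -2, 2, 2, -2, 6, -5], [4, 4, -6, -2, 2, 2, 2, -6, 5]].
There the 3×3 minor on rows j ∈ {0, 1, 2}, columns (i,k) ∈ {(0,0), (0,1), (0,2)} is det [[-7, -1, -3], [0, -8, 2], [4, 4, -6]] = -384 ≠ 0, so this unfolding has rank ≥ 3; CP rank is at least every unfolding rank, so rank(T) ≥ 3. (This is only a lower bound: in general the CP rank may exceed every unfolding rank, so we still need to exhibit 3 rank-1 terms summing to T.)
Upper bound: T is a sum of 3 rank-1 terms, T = (1, -1, 0) ⊗ (1, 2, 2) ⊗ (1, -1, -1) + (1, 0, -2) ⊗ (2, -1, 1) ⊗ (-2, 2, -2) + (2, 0, -1) ⊗ (1, 1, -1) ⊗ (-2, -2, 1) (one valid choice — decompositions are not unique — normalised so each a, b is primitive with positive first nonzero entry; check it by expanding all entries), so rank(T) ≤ 3.
These bounds meet, so rank(T) = 3.
Check entry T[1,0,1] = 1: (-1)·(1)·(-1) + (0)·(2)·(2) + (0)·(1)·(-2) = 1.

3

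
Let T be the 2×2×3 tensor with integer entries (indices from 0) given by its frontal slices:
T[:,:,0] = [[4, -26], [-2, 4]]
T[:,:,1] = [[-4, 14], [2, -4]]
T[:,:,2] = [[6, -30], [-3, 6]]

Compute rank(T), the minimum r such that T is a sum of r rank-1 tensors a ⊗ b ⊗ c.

Lower bound: the mode-1 unfolding of T (rows indexed by i, columns by (j,k) = (0,0), (0,1), (0,2), (1,0), (1,1), (1,2)) is [[4, -4, 6, -26, 14, -30], [-2, 2, -3, 4, -4, 6]].
There the 2×2 minor on rows i ∈ {0, 1}, columns (j,k) ∈ {(0,0), (1,0)} is det [[4, -26], [-2, 4]] = -36 ≠ 0, so this unfolding has rank ≥ 2; CP rank is at least every unfolding rank, so rank(T) ≥ 2. (Unfolding ranks only ever bound the CP rank from below — rank(T) can be strictly larger than all of them — so the matching upper bound has to come from an explicit 2-term decomposition.)
Upper bound — finding two terms. Write S_k = T[:,:,k] for the frontal slices: S₀ = [[4, -26], [-2, 4]], S₁ = [[-4, 14], [2, -4]], S₂ = [[6, -30], [-3, 6]].
If T = a₁ ⊗ b₁ ⊗ c₁ + a₂ ⊗ b₂ ⊗ c₂ then each S_k = c₁[k]·a₁b₁ᵀ + c₂[k]·a₂b₂ᵀ. S₀ and S₁ are linearly independent, so a₁b₁ᵀ and a₂b₂ᵀ must span the same plane of matrices: they are the rank-1 matrices of the form x·S₀ + y·S₁.
det(x·S₀ + y·S₁) is −36·x² + 48·xy − 12·y² = (-12)·(3·x − y)(x − y), vanishing at (x:y) = (1:3) and (1:1).
M₁ = S₀ + 3·S₁ = [[-8, 16], [4, -8]] = (-4)·[2, -1][1, -2]ᵀ and M₂ = S₀ + S₁ = [[0, -12], [0, 0]] = (-12)·[1, 0][0, 1]ᵀ, so take a₁ = [2, -1], b₁ = [1, -2], a₂ = [1, 0], b₂ = [0, 1].
Each slice is an integer combination of E₁ = a₁b₁ᵀ and E₂ = a₂b₂ᵀ: S₀ = 2·E₁ − 18·E₂, S₁ = −2·E₁ + 6·E₂, S₂ = 3·E₁ − 18·E₂; reading off coefficients, c₁ = [2, -2, 3] and c₂ = [-18, 6, -18].
Hence T = [2, -1] ⊗ [1, -2] ⊗ [2, -2, 3] + [1, 0] ⊗ [0, 1] ⊗ [-18, 6, -18], so rank(T) ≤ 2.
These bounds meet, so rank(T) = 2.

2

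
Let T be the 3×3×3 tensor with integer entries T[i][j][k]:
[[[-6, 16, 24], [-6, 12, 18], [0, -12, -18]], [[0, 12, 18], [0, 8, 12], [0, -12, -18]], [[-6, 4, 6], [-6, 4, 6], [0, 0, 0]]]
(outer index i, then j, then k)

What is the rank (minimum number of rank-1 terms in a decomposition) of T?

2

Lower bound: in the mode-1 unfolding of T (rows indexed by i, columns by (j,k)) the 2×2 minor on rows i ∈ {0, 1}, columns (j,k) ∈ {(0,0), (0,1)} is det [[-6, 16], [0, 12]] = -72 ≠ 0, so that unfolding has rank ≥ 2 and hence rank(T) ≥ 2 (CP rank is at least every unfolding rank, though it can be larger).
Upper bound: with S_k = T[:,:,k], the two rank-1 terms a₁b₁ᵀ, a₂b₂ᵀ are the rank-1 members of the pencil x·S₀ + y·S₁.
The 2×2 minor of x·S₀ + y·S₁ on rows {0,1}, columns {0,1} is 24·xy − 16·y² = 8·(3·x − 2·y)(y), vanishing at (x:y) = (2:3) and (1:0).
M₁ = 2·S₀ + 3·S₁ = [[36, 24, -36], [36, 24, -36], [0, 0, 0]] = 12·[1, 1, 0][3, 2, -3]ᵀ and M₂ = S₀ = [[-6, -6, 0], [0, 0, 0], [-6, -6, 0]] = (-6)·[1, 0, 1][1, 1, 0]ᵀ, so take a₁ = [1, 1, 0], b₁ = [3, 2, -3], a₂ = [1, 0, 1], b₂ = [1, 1, 0].
Each slice is an integer combination of E₁ = a₁b₁ᵀ and E₂ = a₂b₂ᵀ: S₀ = −6·E₂, S₁ = 4·E₁ + 4·E₂, S₂ = 6·E₁ + 6·E₂; reading off coefficients, c₁ = [0, 4, 6] and c₂ = [-6, 4, 6].
Hence T = [1, 1, 0] ⊗ [3, 2, -3] ⊗ [0, 4, 6] + [1, 0, 1] ⊗ [1, 1, 0] ⊗ [-6, 4, 6], so rank(T) ≤ 2.
These bounds meet, so rank(T) = 2.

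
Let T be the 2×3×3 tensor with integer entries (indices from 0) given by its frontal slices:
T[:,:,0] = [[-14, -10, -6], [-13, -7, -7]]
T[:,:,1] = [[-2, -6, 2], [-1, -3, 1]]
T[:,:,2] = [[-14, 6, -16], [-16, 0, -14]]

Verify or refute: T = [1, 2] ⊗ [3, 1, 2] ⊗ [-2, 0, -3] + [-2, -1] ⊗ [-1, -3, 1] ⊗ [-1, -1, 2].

Reconstruct entry (0,0,0) from the claimed factors: Σₗ aₗ[0]bₗ[0]cₗ[0] = (1)·(3)·(-2) + (-2)·(-1)·(-1) = -8, but T[0,0,0] = -14. The claim is false.

No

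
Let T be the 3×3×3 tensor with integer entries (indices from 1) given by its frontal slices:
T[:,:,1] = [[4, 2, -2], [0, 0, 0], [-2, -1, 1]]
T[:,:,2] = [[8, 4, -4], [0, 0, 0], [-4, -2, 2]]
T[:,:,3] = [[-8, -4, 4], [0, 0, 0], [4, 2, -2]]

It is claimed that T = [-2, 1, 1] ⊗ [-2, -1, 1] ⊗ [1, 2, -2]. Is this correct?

No

Reconstruct entry (2,1,1) from the claimed factors: Σₗ aₗ[2]bₗ[1]cₗ[1] = (1)·(-2)·(1) = -2, but T[2,1,1] = 0. The claim is false.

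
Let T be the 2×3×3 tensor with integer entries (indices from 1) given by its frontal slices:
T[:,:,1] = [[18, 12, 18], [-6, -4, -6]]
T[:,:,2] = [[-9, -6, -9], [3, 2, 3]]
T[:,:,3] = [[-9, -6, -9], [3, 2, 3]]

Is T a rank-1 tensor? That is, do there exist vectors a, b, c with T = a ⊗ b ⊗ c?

If T = a ⊗ b ⊗ c then every fibre of T is a multiple of the corresponding factor, so read the factors off the fibres through the nonzero entry T[1,1,1] = 18.
The mode-1 fibre T[:,1,1] = [18, -6] gives a = [3, -1] (primitive direction); the mode-2 fibre T[1,:,1] = [18, 12, 18] gives b = [3, 2, 3]; then c[k] = T[1,1,k] / (a[1]·b[1]) = [18, -9, -9] / 9 = [2, -1, -1].
Expanding [3, -1] ⊗ [3, 2, 3] ⊗ [2, -1, -1] reproduces all 18 entries of T, so T = [3, -1] ⊗ [3, 2, 3] ⊗ [2, -1, -1] and rank(T) ≤ 1.
Equivalently every frontal slice T[:,:,k] is c[k] times the rank-1 matrix [3, -1] ⊗ [3, 2, 3]. So T has rank 1 (it is nonzero).

Yes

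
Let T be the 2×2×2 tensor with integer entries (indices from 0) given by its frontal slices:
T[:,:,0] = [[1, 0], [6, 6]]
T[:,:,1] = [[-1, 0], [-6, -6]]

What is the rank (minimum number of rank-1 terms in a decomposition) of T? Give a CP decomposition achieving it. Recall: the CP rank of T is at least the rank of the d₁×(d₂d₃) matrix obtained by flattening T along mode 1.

rank(T) = 2

Lower bound: in the mode-1 unfolding of T (rows indexed by i, columns by (j,k)) the 2×2 minor on rows i ∈ {0, 1}, columns (j,k) ∈ {(0,0), (1,0)} is det [[1, 0], [6, 6]] = 6 ≠ 0, so that unfolding has rank ≥ 2 and hence rank(T) ≥ 2 (CP rank is at least every unfolding rank, though it can be larger).
Upper bound: T[:,:,k] = c[k]·M for every slice, with c = [1, -1] and M = [[1, 0], [6, 6]] (rows i, columns j).
Splitting M by its rows (i = 0, 1), M = [1, 0][1, 0]ᵀ + [0, 1][6, 6]ᵀ.
Hence T = [1, 0] (x) [1, 0] (x) [1, -1] + [0, 1] (x) [6, 6] (x) [1, -1], so rank(T) ≤ 2.
These bounds meet, so rank(T) = 2.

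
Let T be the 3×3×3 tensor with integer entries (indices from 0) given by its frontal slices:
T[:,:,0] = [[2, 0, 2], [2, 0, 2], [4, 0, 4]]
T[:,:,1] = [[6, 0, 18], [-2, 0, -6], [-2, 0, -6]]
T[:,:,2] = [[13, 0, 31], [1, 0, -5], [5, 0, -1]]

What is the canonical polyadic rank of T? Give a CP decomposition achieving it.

rank(T) = 2

Lower bound: in the mode-2 unfolding of T (rows indexed by j, columns by (i,k)) the 2×2 minor on rows j ∈ {0, 2}, columns (i,k) ∈ {(0,0), (0,1)} is det [[2, 6], [2, 18]] = 24 ≠ 0, so that unfolding has rank ≥ 2 and hence rank(T) ≥ 2 (CP rank is at least every unfolding rank, though it can be larger).
Upper bound: with S_k = T[:,:,k], the two rank-1 terms a₁b₁ᵀ, a₂b₂ᵀ are the rank-1 members of the pencil x·S₀ + y·S₁.
The 2×2 minor of x·S₀ + y·S₁ on rows {0,1}, columns {0,2} is −32·xy = (-32)·(y)(x), vanishing at (x:y) = (1:0) and (0:1).
M₁ = S₀ = [[2, 0, 2], [2, 0, 2], [4, 0, 4]] = 2·[1, 1, 2][1, 0, 1]ᵀ and M₂ = S₁ = [[6, 0, 18], [-2, 0, -6], [-2, 0, -6]] = 2·[3, -1, -1][1, 0, 3]ᵀ, so take a₁ = [1, 1, 2], b₁ = [1, 0, 1], a₂ = [3, -1, -1], b₂ = [1, 0, 3].
Each slice is an integer combination of E₁ = a₁b₁ᵀ and E₂ = a₂b₂ᵀ: S₀ = 2·E₁, S₁ = 2·E₂, S₂ = 4·E₁ + 3·E₂; reading off coefficients, c₁ = [2, 0, 4] and c₂ = [0, 2, 3].
Hence T = [1, 1, 2] ⊗ [1, 0, 1] ⊗ [2, 0, 4] + [3, -1, -1] ⊗ [1, 0, 3] ⊗ [0, 2, 3], so rank(T) ≤ 2.
These bounds meet, so rank(T) = 2.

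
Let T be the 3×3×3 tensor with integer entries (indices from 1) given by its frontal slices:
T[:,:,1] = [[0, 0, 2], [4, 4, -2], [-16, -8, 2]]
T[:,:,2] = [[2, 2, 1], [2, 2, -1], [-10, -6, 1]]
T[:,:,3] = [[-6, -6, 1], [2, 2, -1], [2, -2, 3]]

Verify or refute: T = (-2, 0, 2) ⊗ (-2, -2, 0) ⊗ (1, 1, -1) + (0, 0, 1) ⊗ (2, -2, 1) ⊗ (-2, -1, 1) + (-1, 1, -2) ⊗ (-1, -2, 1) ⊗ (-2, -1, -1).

No

Reconstruct entry (1,1,1) from the claimed factors: Σₗ aₗ[1]bₗ[1]cₗ[1] = (-2)·(-2)·(1) + (0)·(2)·(-2) + (-1)·(-1)·(-2) = 2, but T[1,1,1] = 0. The claim is false.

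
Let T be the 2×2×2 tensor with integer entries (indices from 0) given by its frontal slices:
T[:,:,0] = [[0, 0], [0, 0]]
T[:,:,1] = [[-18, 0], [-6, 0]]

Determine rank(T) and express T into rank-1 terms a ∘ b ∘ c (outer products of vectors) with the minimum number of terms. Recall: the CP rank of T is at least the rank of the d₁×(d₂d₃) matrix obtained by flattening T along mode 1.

rank(T) = 1

Lower bound: T ≠ 0 (e.g. T[0,0,1] = -18), so rank(T) ≥ 1.
Upper bound: if T = a ∘ b ∘ c then every fibre of T is a multiple of the corresponding factor, so read the factors off the fibres through the nonzero entry T[0,0,1] = -18.
The mode-1 fibre T[:,0,1] = [-18, -6] gives a = [3, 1] (primitive direction); the mode-2 fibre T[0,:,1] = [-18, 0] gives b = [1, 0]; then c[k] = T[0,0,k] / (a[0]·b[0]) = [0, -18] / 3 = [0, -6].
Expanding [3, 1] ∘ [1, 0] ∘ [0, -6] reproduces all 8 entries of T, so T = [3, 1] ∘ [1, 0] ∘ [0, -6] and rank(T) ≤ 1.
These bounds meet, so rank(T) = 1.
Check entry T[0,0,0] = 0: (3)·(1)·(0) = 0.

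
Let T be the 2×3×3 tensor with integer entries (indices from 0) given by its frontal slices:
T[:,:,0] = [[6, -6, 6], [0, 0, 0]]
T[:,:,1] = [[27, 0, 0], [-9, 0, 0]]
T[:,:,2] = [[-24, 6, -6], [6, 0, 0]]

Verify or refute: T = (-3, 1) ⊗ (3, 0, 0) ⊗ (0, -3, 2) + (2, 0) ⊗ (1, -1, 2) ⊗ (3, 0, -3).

No

Reconstruct entry (0,2,0) from the claimed factors: Σₗ aₗ[0]bₗ[2]cₗ[0] = (-3)·(0)·(0) + (2)·(2)·(3) = 12, but T[0,2,0] = 6. The claim is false.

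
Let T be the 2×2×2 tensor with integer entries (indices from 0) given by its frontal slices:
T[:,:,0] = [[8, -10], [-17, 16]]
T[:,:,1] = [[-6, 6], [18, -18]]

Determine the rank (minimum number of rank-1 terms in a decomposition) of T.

2

Lower bound: the mode-3 unfolding of T (rows indexed by k, columns by (i,j) = (0,0), (0,1), (1,0), (1,1)) is [[8, -10, -17, 16], [-6, 6, 18, -18]].
There the 2×2 minor on rows k ∈ {0, 1}, columns (i,j) ∈ {(0,0), (0,1)} is det [[8, -10], [-6, 6]] = -12 ≠ 0, so this unfolding has rank ≥ 2; CP rank is at least every unfolding rank, so rank(T) ≥ 2. (Flattening ranks never certify an upper bound on CP rank; for that we must actually write T with 2 rank-1 terms.)
Upper bound — finding two terms. Write S_k = T[:,:,k] for the frontal slices: S₀ = [[8, -10], [-17, 16]], S₁ = [[-6, 6], [18, -18]].
If T = a₁ ⊗ b₁ ⊗ c₁ + a₂ ⊗ b₂ ⊗ c₂ then each S_k = c₁[k]·a₁b₁ᵀ + c₂[k]·a₂b₂ᵀ. S₀ and S₁ are linearly independent, so a₁b₁ᵀ and a₂b₂ᵀ must span the same plane of matrices: they are the rank-1 matrices of the form x·S₀ + y·S₁.
det(x·S₀ + y·S₁) is −42·x² + 42·xy = (-42)·(x − y)(x), vanishing at (x:y) = (1:1) and (0:1).
M₁ = S₀ + S₁ = [[2, -4], [1, -2]] = [2, 1][1, -2]ᵀ and M₂ = S₁ = [[-6, 6], [18, -18]] = (-6)·[1, -3][1, -1]ᵀ, so take a₁ = [2, 1], b₁ = [1, -2], a₂ = [1, -3], b₂ = [1, -1].
Each slice is an integer combination of E₁ = a₁b₁ᵀ and E₂ = a₂b₂ᵀ: S₀ = E₁ + 6·E₂, S₁ = −6·E₂; reading off coefficients, c₁ = [1, 0] and c₂ = [6, -6].
Hence T = [2, 1] ⊗ [1, -2] ⊗ [1, 0] + [1, -3] ⊗ [1, -1] ⊗ [6, -6], so rank(T) ≤ 2.
These bounds meet, so rank(T) = 2.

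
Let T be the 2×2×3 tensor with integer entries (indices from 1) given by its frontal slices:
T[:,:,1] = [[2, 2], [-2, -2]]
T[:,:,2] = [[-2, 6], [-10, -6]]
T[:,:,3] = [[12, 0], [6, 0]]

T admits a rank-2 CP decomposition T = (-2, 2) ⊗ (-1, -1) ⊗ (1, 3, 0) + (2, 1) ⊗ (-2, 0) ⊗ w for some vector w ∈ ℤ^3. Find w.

w = (0, 2, -3)

Subtract the known terms from T to get the rank-1 residual R = (2, 1) ⊗ (-2, 0) ⊗ w, so R[i,j,k] = a[i]·b[j]·w[k]. Pick indices with nonzero a[1]·b[1] = (2)·(-2) = -4. Only the fibre through (1,1,·) is needed: R[1,1,:] = T[1,1,:] − Σₗ aₗ[1]bₗ[1]cₗ = [2, -2, 12] − (-2)·(-1)·(1, 3, 0) = [0, -8, 12]. Then w[k] = R[1,1,k] / -4 for each k, giving w = [0, -8, 12] / -4 = (0, 2, -3).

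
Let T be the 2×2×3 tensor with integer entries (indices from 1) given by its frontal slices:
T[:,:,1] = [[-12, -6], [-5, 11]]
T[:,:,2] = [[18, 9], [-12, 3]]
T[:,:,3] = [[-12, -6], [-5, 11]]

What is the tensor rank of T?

Lower bound: the mode-3 unfolding of T (rows indexed by k, columns by (i,j) = (1,1), (1,2), (2,1), (2,2)) is [[-12, -6, -5, 11], [18, 9, -12, 3], [-12, -6, -5, 11]].
There the 2×2 minor on rows k ∈ {1, 2}, columns (i,j) ∈ {(1,1), (2,1)} is det [[-12, -5], [18, -12]] = 234 ≠ 0, so this unfolding has rank ≥ 2; CP rank is at least every unfolding rank, so rank(T) ≥ 2. (This is only a lower bound: in general the CP rank may exceed every unfolding rank, so we still need to exhibit 2 rank-1 terms summing to T.)
Upper bound — finding two terms. Write S_k = T[:,:,k] for the frontal slices: S₁ = [[-12, -6], [-5, 11]], S₂ = [[18, 9], [-12, 3]], S₃ = [[-12, -6], [-5, 11]].
If T = a₁ ⊗ b₁ ⊗ c₁ + a₂ ⊗ b₂ ⊗ c₂ then each S_k = c₁[k]·a₁b₁ᵀ + c₂[k]·a₂b₂ᵀ. S₁ and S₂ are linearly independent, so a₁b₁ᵀ and a₂b₂ᵀ must span the same plane of matrices: they are the rank-1 matrices of the form x·S₁ + y·S₂.
det(x·S₁ + y·S₂) is −162·x² + 135·xy + 162·y² = (-27)·(2·x − 3·y)(3·x + 2·y), vanishing at (x:y) = (3:2) and (2:-3).
M₁ = 3·S₁ + 2·S₂ = [[0, 0], [-39, 39]] = (-39)·[0, 1][1, -1]ᵀ and M₂ = 2·S₁ − 3·S₂ = [[-78, -39], [26, 13]] = (-13)·[3, -1][2, 1]ᵀ, so take a₁ = [0, 1], b₁ = [1, -1], a₂ = [3, -1], b₂ = [2, 1].
Each slice is an integer combination of E₁ = a₁b₁ᵀ and E₂ = a₂b₂ᵀ: S₁ = −9·E₁ − 2·E₂, S₂ = −6·E₁ + 3·E₂, S₃ = −9·E₁ − 2·E₂; reading off coefficients, c₁ = [-9, -6, -9] and c₂ = [-2, 3, -2].
Hence T = [0, 1] ⊗ [1, -1] ⊗ [-9, -6, -9] + [3, -1] ⊗ [2, 1] ⊗ [-2, 3, -2], so rank(T) ≤ 2.
These bounds meet, so rank(T) = 2.
Check entry T[1,1,2] = 18: (0)·(1)·(-6) + (3)·(2)·(3) = 18.

2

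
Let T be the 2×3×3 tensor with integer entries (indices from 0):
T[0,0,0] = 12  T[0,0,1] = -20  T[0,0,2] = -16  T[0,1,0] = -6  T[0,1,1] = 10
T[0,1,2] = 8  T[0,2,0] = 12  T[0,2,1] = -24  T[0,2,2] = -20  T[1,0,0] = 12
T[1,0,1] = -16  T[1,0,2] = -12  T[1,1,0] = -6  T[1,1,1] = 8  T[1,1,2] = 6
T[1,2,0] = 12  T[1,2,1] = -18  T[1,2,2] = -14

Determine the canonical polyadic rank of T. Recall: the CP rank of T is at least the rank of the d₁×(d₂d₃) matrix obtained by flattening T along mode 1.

2

Lower bound: the mode-3 unfolding of T (rows indexed by k, columns by (i,j) = (0,0), (0,1), (0,2), (1,0), (1,1), (1,2)) is [[12, -6, 12, 12, -6, 12], [-20, 10, -24, -16, 8, -18], [-16, 8, -20, -12, 6, -14]].
There the 2×2 minor on rows k ∈ {0, 1}, columns (i,j) ∈ {(0,0), (0,2)} is det [[12, 12], [-20, -24]] = -48 ≠ 0, so this unfolding has rank ≥ 2; CP rank is at least every unfolding rank, so rank(T) ≥ 2. (Flattening ranks never certify an upper bound on CP rank; for that we must actually write T with 2 rank-1 terms.)
Upper bound — finding two terms. Write S_k = T[:,:,k] for the frontal slices: S₀ = [[12, -6, 12], [12, -6, 12]], S₁ = [[-20, 10, -24], [-16, 8, -18]], S₂ = [[-16, 8, -20], [-12, 6, -14]].
If T = a₁ ∘ b₁ ∘ c₁ + a₂ ∘ b₂ ∘ c₂ then each S_k = c₁[k]·a₁b₁ᵀ + c₂[k]·a₂b₂ᵀ. S₀ and S₁ are linearly independent, so a₁b₁ᵀ and a₂b₂ᵀ must span the same plane of matrices: they are the rank-1 matrices of the form x·S₀ + y·S₁.
The 2×2 minor of x·S₀ + y·S₁ on rows {0,1}, columns {0,2} is 24·xy − 24·y² = 24·(x − y)(y), vanishing at (x:y) = (1:1) and (1:0).
M₁ = S₀ + S₁ = [[-8, 4, -12], [-4, 2, -6]] = (-2)·(2, 1)(2, -1, 3)ᵀ and M₂ = S₀ = [[12, -6, 12], [12, -6, 12]] = 6·(1, 1)(2, -1, 2)ᵀ, so take a₁ = (2, 1), b₁ = (2, -1, 3), a₂ = (1, 1), b₂ = (2, -1, 2).
Each slice is an integer combination of E₁ = a₁b₁ᵀ and E₂ = a₂b₂ᵀ: S₀ = 6·E₂, S₁ = −2·E₁ − 6·E₂, S₂ = −2·E₁ − 4·E₂; reading off coefficients, c₁ = (0, -2, -2) and c₂ = (6, -6, -4).
Hence T = (2, 1) ∘ (2, -1, 3) ∘ (0, -2, -2) + (1, 1) ∘ (2, -1, 2) ∘ (6, -6, -4), so rank(T) ≤ 2.
These bounds meet, so rank(T) = 2.
Check entry T[1,1,0] = -6: (1)·(-1)·(0) + (1)·(-1)·(6) = -6.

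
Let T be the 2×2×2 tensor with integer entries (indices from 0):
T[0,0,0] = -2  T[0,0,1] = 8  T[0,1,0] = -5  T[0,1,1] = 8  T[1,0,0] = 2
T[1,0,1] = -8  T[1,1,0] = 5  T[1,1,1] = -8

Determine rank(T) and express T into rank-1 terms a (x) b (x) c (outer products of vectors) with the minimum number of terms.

rank(T) = 2

Lower bound: the mode-3 unfolding of T (rows indexed by k, columns by (i,j) = (0,0), (0,1), (1,0), (1,1)) is [[-2, -5, 2, 5], [8, 8, -8, -8]].
There the 2×2 minor on rows k ∈ {0, 1}, columns (i,j) ∈ {(0,0), (0,1)} is det [[-2, -5], [8, 8]] = 24 ≠ 0, so this unfolding has rank ≥ 2; CP rank is at least every unfolding rank, so rank(T) ≥ 2. (Flattening ranks never certify an upper bound on CP rank; for that we must actually write T with 2 rank-1 terms.)
Upper bound — finding two terms. Every mode-1 slice of T is a multiple of one matrix: T[i,:,:] = a[i]·M with a = (1, -1) and M = [[-2, 8], [-5, 8]] (rows indexed by j, columns by k). So it suffices to write M as a sum of two rank-1 matrices.
Splitting M by its rows (j = 0, 1), M = (1, 0)(-2, 8)ᵀ + (0, 1)(-5, 8)ᵀ.
Hence T = (1, -1) (x) (1, 0) (x) (-2, 8) + (1, -1) (x) (0, 1) (x) (-5, 8), so rank(T) ≤ 2.
These bounds meet, so rank(T) = 2.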